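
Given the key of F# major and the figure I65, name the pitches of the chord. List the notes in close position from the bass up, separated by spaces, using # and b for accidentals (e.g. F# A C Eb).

In F# major, scale degree 1 is F#, and the diatonic chord built there is a major seventh chord.
That chord is spelled F#-A#-C#-E#.
With the 65 figure the chord is in first inversion; from the bass A# upward in close position it reads A#-C#-E#-F#.

A# C# E# F#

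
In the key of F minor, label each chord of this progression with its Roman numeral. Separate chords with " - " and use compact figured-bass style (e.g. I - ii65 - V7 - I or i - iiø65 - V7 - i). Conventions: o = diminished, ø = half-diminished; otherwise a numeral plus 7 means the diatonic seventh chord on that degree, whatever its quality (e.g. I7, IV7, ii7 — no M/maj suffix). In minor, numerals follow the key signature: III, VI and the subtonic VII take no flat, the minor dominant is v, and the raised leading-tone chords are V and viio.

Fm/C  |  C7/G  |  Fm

Fm/C: minor triad on F = scale degree 1 → i64.
C7/G has root C, degree 5 in F minor, so V43.
Fm has root F, degree 1 in F minor, so i.

i64 - V43 - i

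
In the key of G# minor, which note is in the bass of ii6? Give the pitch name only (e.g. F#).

C#

ii in G# minor has root A#; the chord is A#-C#-E#.
The figure 6 means first inversion — the third is in the bass.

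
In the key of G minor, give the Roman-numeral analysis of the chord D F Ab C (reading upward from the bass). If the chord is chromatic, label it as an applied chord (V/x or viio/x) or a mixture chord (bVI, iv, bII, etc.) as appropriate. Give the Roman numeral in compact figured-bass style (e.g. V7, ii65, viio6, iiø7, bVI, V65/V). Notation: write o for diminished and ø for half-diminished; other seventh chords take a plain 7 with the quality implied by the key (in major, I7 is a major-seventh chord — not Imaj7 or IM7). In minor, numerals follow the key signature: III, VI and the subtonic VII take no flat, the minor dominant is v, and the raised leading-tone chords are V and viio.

The pitches D-F-Ab-C form a half-diminished seventh chord rooted on D.
D sits a half step below Eb (VI in G minor); a diminished chord there is the applied leading-tone chord of VI.

viiø7/VI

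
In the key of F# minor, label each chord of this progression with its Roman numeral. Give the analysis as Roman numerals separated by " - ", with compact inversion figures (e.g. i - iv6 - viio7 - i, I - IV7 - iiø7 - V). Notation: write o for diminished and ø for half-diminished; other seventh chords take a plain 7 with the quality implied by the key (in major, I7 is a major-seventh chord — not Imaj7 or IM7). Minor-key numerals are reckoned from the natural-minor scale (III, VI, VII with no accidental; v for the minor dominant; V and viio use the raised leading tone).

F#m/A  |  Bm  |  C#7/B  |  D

i6 - iv - V42 - VI

F#m/A: minor triad on F# = scale degree 1 → i6.
Bm has root B, degree 4 in F# minor, so iv.
C#7/B has root C#, degree 5 in F# minor, so V42.
D: root D is the submediant; major triad there is VI.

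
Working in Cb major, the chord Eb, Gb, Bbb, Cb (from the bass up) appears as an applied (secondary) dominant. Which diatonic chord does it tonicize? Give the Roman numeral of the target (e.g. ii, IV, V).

IV

The chord is a dominant seventh chord on Cb.
A dominant resolves down a perfect fifth: Cb → Fb. In Cb major, Fb is scale degree 4, i.e. IV.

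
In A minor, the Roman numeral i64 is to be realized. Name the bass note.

E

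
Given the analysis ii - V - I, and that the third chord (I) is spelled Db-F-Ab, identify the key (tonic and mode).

Db major

I is given as Db-F-Ab — a major triad with root Db.
If Db is scale degree 1 and the mode makes that degree carry a major triad, the tonic is Db and the mode is major.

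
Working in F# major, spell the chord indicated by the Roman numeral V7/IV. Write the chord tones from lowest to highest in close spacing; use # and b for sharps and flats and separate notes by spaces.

The slash means an applied dominant: we want the dominant of IV. In F# major, IV is B major, and its dominant is built on F#.
Building a dominant seventh chord on F# gives F#-A#-C#-E.

F# A# C# E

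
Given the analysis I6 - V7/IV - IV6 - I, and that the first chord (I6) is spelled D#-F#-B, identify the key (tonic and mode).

The chord B/D# is a major triad rooted on B; its label is I6.
If B is scale degree 1 and the mode makes that degree carry a major triad, the tonic is B and the mode is major.

B major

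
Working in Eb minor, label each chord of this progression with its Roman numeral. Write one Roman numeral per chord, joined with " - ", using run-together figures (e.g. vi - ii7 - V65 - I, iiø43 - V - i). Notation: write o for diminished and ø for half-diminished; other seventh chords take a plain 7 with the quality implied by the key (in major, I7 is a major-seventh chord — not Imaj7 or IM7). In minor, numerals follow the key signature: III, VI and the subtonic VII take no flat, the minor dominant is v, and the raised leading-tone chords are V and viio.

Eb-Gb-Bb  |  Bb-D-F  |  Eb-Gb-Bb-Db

i - V - i7

Eb-Gb-Bb has root Eb, degree 1 in Eb minor, so i.
Bb-D-F has root Bb, degree 5 in Eb minor, so V.
Eb-Gb-Bb-Db: minor seventh chord on Eb = scale degree 1 → i7.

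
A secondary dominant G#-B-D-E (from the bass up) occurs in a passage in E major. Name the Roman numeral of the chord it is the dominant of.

IV

The chord is a dominant seventh chord on E.
A dominant resolves down a perfect fifth: E → A. In E major, A is scale degree 4, i.e. IV.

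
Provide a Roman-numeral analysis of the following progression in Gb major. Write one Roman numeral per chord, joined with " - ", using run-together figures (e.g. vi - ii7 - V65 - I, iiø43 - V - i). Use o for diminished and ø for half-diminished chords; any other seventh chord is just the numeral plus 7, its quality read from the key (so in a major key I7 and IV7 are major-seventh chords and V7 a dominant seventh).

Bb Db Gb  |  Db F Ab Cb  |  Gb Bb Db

I6 - V7 - I

Bb-Db-Gb: root Gb is the tonic; major triad there is I6.
Db-F-Ab-Cb: root Db is the dominant; dominant seventh chord there is V7.
Gb-Bb-Db: major triad on Gb = scale degree 1 → I.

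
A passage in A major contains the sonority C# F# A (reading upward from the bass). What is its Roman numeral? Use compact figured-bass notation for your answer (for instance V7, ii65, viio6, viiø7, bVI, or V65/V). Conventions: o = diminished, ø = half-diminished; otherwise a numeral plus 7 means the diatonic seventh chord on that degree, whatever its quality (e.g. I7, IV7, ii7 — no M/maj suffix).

The pitches F#-A-C# form a minor triad rooted on F#.
In A major, F# is the submediant; the diatonic minor triad there is vi.
With C# in the bass the chord is in second inversion, so the figured bass is 64.

vi64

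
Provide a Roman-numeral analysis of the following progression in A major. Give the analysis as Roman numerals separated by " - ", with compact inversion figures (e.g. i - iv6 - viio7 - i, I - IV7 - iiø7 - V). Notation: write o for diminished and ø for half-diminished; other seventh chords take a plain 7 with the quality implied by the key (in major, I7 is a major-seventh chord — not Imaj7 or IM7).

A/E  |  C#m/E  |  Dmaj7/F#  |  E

I64 - iii6 - IV65 - V

A/E has root A, degree 1 in A major, so I64.
C#m/E: root C# is the mediant; minor triad there is iii6.
Dmaj7/F#: root D is the subdominant; major seventh chord there is IV65.
E: major triad on E = scale degree 5 → V.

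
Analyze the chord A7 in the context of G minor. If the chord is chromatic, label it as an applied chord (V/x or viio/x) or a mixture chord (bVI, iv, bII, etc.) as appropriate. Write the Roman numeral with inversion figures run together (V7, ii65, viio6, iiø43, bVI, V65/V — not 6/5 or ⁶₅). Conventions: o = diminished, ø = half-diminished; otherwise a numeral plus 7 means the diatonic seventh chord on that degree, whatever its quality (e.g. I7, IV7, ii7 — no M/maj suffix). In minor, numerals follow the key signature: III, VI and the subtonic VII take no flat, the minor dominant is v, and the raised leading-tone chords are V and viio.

V7/V

Stacked in thirds the chord is A-C#-E-G: a dominant seventh chord on A.
A is not a diatonic chord root with this quality in G minor, but it lies a perfect fifth above D (V), so the chord functions as an applied dominant of V.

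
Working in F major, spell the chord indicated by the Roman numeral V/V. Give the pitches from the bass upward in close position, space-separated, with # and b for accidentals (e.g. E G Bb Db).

The slash means an applied dominant: we want the dominant of V. In F major, V is C major, and its dominant is built on G.
Building a major triad on G gives G-B-D.

G B D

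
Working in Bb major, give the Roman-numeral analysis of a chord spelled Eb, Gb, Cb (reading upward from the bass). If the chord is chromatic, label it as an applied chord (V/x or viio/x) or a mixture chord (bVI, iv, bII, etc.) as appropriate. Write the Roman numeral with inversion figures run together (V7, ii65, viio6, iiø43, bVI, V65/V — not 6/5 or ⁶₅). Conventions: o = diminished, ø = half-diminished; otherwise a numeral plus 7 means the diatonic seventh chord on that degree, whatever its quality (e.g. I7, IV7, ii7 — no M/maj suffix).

Stacked in thirds the chord is Cb-Eb-Gb: a major triad on Cb.
Cb is the lowered second degree of Bb major (diatonic 2 would be C). This is the Neapolitan sixth — a major triad on the lowered second degree, here in its customary first inversion.
With Eb in the bass the chord is in first inversion, so the figured bass is 6.

bII6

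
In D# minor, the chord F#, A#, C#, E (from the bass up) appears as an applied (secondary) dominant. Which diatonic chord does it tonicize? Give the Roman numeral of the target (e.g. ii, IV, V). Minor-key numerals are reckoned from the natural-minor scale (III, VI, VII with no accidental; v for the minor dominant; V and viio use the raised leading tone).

VI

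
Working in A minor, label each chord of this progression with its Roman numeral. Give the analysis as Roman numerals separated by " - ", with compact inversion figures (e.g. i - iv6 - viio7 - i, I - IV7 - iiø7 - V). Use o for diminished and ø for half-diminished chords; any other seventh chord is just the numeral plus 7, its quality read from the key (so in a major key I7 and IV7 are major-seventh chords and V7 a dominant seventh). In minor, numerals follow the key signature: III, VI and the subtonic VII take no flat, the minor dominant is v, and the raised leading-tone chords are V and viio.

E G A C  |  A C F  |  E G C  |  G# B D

E-G-A-C: root A is the tonic; minor seventh chord there is i43.
A-C-F has root F, degree 6 in A minor, so VI6.
E-G-C: major triad on C = scale degree 3 → III6.
G#-B-D: diminished triad on G# = scale degree 7 → viio.

i43 - VI6 - III6 - viio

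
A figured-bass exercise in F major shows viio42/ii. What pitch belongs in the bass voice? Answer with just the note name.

Eb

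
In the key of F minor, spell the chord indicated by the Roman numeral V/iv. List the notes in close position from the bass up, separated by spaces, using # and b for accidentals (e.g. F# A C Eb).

F A C

V/iv is a secondary dominant — the dominant triad of iv. iv in F minor is Bb, so the applied chord's root is F, a perfect fifth above.
Building a major triad on F gives F-A-C.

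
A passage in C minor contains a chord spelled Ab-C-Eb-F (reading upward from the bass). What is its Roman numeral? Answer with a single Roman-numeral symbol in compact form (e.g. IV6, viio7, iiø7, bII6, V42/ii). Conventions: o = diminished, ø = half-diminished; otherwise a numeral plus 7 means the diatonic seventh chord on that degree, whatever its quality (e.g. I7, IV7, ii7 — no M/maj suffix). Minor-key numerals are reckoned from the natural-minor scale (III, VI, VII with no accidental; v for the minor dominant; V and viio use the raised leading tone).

iv65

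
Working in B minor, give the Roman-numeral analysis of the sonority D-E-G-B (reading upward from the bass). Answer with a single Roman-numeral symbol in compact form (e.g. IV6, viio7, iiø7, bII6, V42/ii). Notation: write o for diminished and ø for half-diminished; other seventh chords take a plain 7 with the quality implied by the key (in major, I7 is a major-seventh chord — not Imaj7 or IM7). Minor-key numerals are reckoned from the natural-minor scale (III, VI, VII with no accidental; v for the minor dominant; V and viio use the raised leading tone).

iv42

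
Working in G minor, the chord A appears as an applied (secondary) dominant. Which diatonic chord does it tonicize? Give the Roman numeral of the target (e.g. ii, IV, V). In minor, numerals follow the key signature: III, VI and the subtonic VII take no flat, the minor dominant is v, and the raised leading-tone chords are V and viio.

The chord is a major triad on A.
A dominant resolves down a perfect fifth: A → D. In G minor, D is scale degree 5, i.e. V.

V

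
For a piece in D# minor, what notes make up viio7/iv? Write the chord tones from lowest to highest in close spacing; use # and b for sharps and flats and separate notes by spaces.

F## A# C# E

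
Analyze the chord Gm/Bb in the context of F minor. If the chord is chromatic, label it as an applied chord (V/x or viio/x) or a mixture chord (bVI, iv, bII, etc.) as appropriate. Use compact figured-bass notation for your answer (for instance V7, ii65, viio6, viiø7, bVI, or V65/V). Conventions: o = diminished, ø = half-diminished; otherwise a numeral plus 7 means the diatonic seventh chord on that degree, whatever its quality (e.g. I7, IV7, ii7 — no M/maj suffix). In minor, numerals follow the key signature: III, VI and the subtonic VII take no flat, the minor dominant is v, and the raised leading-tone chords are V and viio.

The pitches G-Bb-D form a minor triad rooted on G.
G is the second degree of F minor. This is the minor supertonic, borrowed from the parallel major (the Dorian ii).
With Bb in the bass the chord is in first inversion, so the figured bass is 6.

ii6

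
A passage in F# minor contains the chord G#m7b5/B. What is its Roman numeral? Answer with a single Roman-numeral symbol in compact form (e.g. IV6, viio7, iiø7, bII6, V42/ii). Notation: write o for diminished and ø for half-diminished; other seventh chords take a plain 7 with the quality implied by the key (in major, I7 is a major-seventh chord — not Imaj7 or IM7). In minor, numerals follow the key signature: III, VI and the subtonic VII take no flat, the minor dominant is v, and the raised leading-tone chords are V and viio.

iiø65

Stacked in thirds the chord is G#-B-D-F#: a half-diminished seventh chord on G#.
In F# minor, G# is the supertonic; the diatonic half-diminished seventh chord there is iiø7.
With B in the bass the chord is in first inversion, so the figured bass is 65.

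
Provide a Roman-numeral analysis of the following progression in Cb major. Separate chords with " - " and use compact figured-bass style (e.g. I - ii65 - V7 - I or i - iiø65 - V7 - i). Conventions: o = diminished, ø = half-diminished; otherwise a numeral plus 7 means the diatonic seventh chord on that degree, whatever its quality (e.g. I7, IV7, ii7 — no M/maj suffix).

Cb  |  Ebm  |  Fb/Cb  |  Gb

Cb: major triad on Cb = scale degree 1 → I.
Ebm: minor triad on Eb = scale degree 3 → iii.
Fb/Cb has root Fb, degree 4 in Cb major, so IV64.
Gb: root Gb is the dominant; major triad there is V.

I - iii - IV64 - V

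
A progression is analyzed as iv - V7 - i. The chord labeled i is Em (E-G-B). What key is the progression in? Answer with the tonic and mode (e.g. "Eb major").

E minor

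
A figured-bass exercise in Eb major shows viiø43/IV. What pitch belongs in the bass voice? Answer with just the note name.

Db

The applied chord viiø43/IV is rooted on G: G-Bb-Db-F.
The figure 43 means second inversion — the fifth is in the bass.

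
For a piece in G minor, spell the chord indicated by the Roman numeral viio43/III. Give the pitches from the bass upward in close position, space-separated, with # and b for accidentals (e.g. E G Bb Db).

Eb Gb A C

viio43/III is a secondary leading-tone chord. The target III is Bb in G minor; the applied chord is rooted a semitone below, on A.
Building a fully diminished seventh chord on A gives A-C-Eb-Gb.
With the 43 figure the chord is in second inversion; from the bass Eb upward in close position it reads Eb-Gb-A-C.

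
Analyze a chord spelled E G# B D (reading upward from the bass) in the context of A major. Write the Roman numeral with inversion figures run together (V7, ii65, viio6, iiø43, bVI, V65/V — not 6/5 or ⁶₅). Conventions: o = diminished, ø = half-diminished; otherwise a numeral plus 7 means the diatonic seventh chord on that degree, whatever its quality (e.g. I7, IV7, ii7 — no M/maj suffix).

Stacked in thirds the chord is E-G#-B-D: a dominant seventh chord on E.
In A major, E is the dominant; the diatonic dominant seventh chord there is V7.

V7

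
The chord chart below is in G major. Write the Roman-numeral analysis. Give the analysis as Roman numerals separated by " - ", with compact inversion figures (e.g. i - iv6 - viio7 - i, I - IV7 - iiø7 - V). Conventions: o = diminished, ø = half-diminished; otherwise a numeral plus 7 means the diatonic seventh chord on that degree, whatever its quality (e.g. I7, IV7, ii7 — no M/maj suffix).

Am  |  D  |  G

ii - V - I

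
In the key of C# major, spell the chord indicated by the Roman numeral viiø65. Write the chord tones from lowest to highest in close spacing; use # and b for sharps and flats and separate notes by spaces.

D# F# A# B#

In C# major, the leading tone is B#, and the diatonic chord built there is a half-diminished seventh chord.
Stacking thirds from B# gives B#-D#-F#-A#.
With the 65 figure the chord is in first inversion; from the bass D# upward in close position it reads D#-F#-A#-B#.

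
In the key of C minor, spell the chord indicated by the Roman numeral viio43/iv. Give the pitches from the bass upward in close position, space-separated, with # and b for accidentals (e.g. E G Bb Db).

The slash marks an applied leading-tone chord: viio of iv. In C minor, iv is F, so the leading tone to it is E, a half step below.
Building a fully diminished seventh chord on E gives E-G-Bb-Db.
The figured bass 43 indicates second inversion, placing the fifth (Bb) in the bass: Bb-Db-E-G.

Bb Db E G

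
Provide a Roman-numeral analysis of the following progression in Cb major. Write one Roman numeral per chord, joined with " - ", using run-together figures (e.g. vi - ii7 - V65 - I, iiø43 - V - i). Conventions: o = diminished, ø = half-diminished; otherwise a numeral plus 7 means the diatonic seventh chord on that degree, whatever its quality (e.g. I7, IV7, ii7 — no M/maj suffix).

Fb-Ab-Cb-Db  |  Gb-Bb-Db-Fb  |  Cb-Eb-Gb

ii65 - V7 - I

Fb-Ab-Cb-Db has root Db, degree 2 in Cb major, so ii65.
Gb-Bb-Db-Fb: dominant seventh chord on Gb = scale degree 5 → V7.
Cb-Eb-Gb: major triad on Cb = scale degree 1 → I.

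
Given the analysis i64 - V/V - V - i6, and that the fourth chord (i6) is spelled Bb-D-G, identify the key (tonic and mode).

G minor

The chord Gm/Bb is a minor triad rooted on G; its label is i6.
If G is scale degree 1 and the mode makes that degree carry a minor triad, the tonic is G and the mode is minor.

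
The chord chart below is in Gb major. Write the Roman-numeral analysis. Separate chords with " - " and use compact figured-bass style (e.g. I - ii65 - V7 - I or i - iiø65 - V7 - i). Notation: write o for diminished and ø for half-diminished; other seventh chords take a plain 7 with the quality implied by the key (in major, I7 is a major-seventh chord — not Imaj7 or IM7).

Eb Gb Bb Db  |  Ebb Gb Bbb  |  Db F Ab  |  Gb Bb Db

Eb-Gb-Bb-Db has root Eb, degree 6 in Gb major, so vi7.
Ebb-Gb-Bbb: major triad on Ebb — chromatic; bVI (borrowed from the parallel minor).
Db-F-Ab: root Db is the dominant; major triad there is V.
Gb-Bb-Db: major triad on Gb = scale degree 1 → I.

vi7 - bVI - V - I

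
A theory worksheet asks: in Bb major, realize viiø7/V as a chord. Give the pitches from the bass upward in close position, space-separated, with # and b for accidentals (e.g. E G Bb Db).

E G Bb D

The slash marks an applied leading-tone chord: viio of V. In Bb major, V is F, so the leading tone to it is E, a half step below.
Building a half-diminished seventh chord on E gives E-G-Bb-D.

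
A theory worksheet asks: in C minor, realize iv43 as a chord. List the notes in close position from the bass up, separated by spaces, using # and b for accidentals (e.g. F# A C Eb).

The numeral's case and figure indicate a minor seventh chord. In C minor its root, the fourth degree, is F.
That chord is spelled F-Ab-C-Eb.
With the 43 figure the chord is in second inversion; from the bass C upward in close position it reads C-Eb-F-Ab.

C Eb F Ab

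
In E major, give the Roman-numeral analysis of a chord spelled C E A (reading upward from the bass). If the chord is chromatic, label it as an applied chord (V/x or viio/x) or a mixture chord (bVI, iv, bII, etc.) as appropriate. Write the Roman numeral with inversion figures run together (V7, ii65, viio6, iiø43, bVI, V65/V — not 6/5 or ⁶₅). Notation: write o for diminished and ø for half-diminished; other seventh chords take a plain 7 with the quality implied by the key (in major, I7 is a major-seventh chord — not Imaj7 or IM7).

iv6

Stacked in thirds the chord is A-C-E: a minor triad on A.
A is the fourth degree of E major. This is the minor subdominant, borrowed from the parallel minor.
With C in the bass the chord is in first inversion, so the figured bass is 6.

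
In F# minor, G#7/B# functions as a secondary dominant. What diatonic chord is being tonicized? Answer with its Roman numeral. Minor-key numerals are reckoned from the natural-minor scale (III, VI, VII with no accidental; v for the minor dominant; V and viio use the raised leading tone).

V

The chord is a dominant seventh chord on G#.
A dominant resolves down a perfect fifth: G# → C#. In F# minor, C# is scale degree 5, i.e. V.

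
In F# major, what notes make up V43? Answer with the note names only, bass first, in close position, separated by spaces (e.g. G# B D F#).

The numeral's case and figure indicate a dominant seventh chord. In F# major its root, the dominant, is C#.
That chord is spelled C#-E#-G#-B.
With the 43 figure the chord is in second inversion; from the bass G# upward in close position it reads G#-B-C#-E#.

G# B C# E#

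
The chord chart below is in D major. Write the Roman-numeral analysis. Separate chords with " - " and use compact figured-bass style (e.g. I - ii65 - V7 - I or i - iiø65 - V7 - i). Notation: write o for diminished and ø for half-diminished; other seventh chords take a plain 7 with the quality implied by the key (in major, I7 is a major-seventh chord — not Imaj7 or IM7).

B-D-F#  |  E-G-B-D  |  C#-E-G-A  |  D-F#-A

vi - ii7 - V65 - I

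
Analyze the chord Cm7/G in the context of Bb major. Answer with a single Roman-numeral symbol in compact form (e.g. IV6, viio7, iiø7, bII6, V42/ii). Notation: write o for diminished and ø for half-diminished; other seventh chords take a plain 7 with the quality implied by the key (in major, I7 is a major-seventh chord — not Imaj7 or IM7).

ii43

The pitches C-Eb-G-Bb form a minor seventh chord rooted on C.
In Bb major, C is the supertonic; the diatonic minor seventh chord there is ii7.
With G in the bass the chord is in second inversion, so the figured bass is 43.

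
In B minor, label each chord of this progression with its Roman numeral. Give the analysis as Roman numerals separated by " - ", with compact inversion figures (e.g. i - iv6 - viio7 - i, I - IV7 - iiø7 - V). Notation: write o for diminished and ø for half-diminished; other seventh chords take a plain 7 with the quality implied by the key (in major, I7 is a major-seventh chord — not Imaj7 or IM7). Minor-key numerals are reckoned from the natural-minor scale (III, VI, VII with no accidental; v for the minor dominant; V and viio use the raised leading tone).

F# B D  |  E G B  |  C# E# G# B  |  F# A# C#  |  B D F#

F#-B-D: root B is the tonic; minor triad there is i64.
E-G-B has root E, degree 4 in B minor, so iv.
C#-E#-G#-B: a dominant seventh chord on C#, the applied dominant of V → V7/V.
F#-A#-C#: root F# is the dominant; major triad there is V.
B-D-F#: minor triad on B = scale degree 1 → i.

i64 - iv - V7/V - V - i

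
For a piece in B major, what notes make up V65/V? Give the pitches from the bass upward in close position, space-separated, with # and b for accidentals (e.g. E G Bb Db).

The slash means an applied dominant: we want the dominant of V. In B major, V is F# major, and its dominant is built on C#.
Building a dominant seventh chord on C# gives C#-E#-G#-B.
The figured bass 65 indicates first inversion, placing the third (E#) in the bass: E#-G#-B-C#.

E# G# B C#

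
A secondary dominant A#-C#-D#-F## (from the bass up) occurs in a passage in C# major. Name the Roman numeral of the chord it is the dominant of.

The chord is a dominant seventh chord on D#.
A dominant resolves down a perfect fifth: D# → G#. In C# major, G# is scale degree 5, i.e. V.

V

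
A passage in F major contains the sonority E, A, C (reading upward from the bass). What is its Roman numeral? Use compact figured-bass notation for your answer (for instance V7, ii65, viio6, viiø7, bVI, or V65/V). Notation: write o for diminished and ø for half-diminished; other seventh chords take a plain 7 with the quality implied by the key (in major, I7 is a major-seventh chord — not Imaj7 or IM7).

The pitches A-C-E form a minor triad rooted on A.
A is scale degree 3 in F major, and a minor triad on that degree is written iii.
With E in the bass the chord is in second inversion, so the figured bass is 64.

iii64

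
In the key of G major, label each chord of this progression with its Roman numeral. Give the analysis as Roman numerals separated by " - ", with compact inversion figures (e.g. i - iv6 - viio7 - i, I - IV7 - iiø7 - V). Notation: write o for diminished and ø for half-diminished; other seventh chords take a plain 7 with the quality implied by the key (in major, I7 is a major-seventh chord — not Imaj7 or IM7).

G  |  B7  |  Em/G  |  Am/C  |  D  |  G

G: major triad on G = scale degree 1 → I.
B7: a dominant seventh chord on B, the applied dominant of vi → V7/vi.
Em/G: root E is the submediant; minor triad there is vi6.
Am/C: root A is the supertonic; minor triad there is ii6.
D: root D is the dominant; major triad there is V.
G: major triad on G = scale degree 1 → I.

I - V7/vi - vi6 - ii6 - V - I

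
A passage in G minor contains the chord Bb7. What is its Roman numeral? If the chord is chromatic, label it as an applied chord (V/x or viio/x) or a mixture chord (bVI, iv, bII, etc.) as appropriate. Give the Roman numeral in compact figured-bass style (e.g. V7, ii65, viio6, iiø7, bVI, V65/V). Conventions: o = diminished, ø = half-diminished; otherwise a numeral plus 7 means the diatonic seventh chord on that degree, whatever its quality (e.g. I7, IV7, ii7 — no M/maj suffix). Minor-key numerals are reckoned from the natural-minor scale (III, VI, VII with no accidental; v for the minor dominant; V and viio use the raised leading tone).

V7/VI

Stacked in thirds the chord is Bb-D-F-Ab: a dominant seventh chord on Bb.
Bb is not a diatonic chord root with this quality in G minor, but it lies a perfect fifth above Eb (VI), so the chord functions as an applied dominant of VI.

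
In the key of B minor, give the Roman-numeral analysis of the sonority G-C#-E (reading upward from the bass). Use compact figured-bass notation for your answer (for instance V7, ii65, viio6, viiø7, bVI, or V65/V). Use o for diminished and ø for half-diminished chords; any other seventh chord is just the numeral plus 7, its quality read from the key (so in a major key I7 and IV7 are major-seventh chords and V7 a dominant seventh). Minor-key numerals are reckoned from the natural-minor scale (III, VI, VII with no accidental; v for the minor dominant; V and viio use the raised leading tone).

Stacked in thirds the chord is C#-E-G: a diminished triad on C#.
In B minor, C# is the supertonic; the diatonic diminished triad there is iio.
With G in the bass the chord is in second inversion, so the figured bass is 64.

iio64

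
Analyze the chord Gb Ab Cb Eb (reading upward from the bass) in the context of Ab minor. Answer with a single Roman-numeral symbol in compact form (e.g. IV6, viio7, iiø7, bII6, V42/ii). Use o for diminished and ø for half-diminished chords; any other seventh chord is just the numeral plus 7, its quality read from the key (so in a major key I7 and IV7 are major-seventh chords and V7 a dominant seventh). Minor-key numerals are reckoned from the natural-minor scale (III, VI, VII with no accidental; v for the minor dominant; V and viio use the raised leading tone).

i42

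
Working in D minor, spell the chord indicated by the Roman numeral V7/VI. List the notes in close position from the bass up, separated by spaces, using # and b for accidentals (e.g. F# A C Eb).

V7/VI is a secondary dominant — the dominant seventh of VI. VI in D minor is Bb, so the applied chord's root is F, a perfect fifth above.
Building a dominant seventh chord on F gives F-A-C-Eb.

F A C Eb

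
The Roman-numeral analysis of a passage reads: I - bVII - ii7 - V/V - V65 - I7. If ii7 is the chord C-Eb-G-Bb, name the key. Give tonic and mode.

Bb major

ii7 is given as C-Eb-G-Bb — a minor seventh chord with root C.
If C is scale degree 2 and the mode makes that degree carry a minor seventh chord, the tonic is Bb and the mode is major.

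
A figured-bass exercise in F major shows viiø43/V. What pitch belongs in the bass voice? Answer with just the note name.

F

The applied chord viiø43/V is rooted on B: B-D-F-A.
The figure 43 means second inversion — the fifth is in the bass.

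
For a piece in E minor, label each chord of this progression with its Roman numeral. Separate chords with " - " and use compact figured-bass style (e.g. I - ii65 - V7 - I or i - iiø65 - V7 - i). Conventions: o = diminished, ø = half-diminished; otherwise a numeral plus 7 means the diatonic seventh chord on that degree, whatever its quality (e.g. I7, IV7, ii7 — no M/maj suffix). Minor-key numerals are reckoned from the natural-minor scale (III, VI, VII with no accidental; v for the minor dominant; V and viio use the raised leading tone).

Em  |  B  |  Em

i - V - i

Em: root E is the tonic; minor triad there is i.
B: root B is the dominant; major triad there is V.
Em has root E, degree 1 in E minor, so i.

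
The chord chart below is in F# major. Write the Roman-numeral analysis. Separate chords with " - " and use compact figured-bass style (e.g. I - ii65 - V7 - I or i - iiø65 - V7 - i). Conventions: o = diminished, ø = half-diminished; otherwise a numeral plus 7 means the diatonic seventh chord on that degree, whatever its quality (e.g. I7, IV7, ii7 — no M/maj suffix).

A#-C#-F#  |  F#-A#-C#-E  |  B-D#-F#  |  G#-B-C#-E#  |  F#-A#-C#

I6 - V7/IV - IV - V43 - I

A#-C#-F#: root F# is the tonic; major triad there is I6.
F#-A#-C#-E is the secondary dominant of IV (dominant seventh chord on F#): V7/IV.
B-D#-F#: root B is the subdominant; major triad there is IV.
G#-B-C#-E#: root C# is the dominant; dominant seventh chord there is V43.
F#-A#-C#: major triad on F# = scale degree 1 → I.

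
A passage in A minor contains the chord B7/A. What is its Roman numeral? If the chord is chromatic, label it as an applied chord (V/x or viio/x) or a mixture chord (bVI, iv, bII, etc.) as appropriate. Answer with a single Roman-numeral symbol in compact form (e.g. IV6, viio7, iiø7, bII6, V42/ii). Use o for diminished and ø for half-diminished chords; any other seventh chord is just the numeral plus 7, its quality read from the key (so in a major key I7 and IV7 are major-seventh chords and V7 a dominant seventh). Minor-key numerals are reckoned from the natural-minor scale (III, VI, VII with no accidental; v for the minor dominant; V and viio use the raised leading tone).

V42/V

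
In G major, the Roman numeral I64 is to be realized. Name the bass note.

D

I in G major has root G; the chord is G-B-D.
The figure 64 means second inversion — the fifth is in the bass.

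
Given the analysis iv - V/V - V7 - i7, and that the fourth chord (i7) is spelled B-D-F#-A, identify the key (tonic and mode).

B minor

i7 is given as B-D-F#-A — a minor seventh chord with root B.
If B is scale degree 1 and the mode makes that degree carry a minor seventh chord, the tonic is B and the mode is minor.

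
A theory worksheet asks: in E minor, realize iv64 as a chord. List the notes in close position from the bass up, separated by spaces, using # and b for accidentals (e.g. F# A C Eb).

E A C

The numeral's case and figure indicate a minor triad. In E minor its root, the subdominant, is A.
Stacking thirds from A gives A-C-E.
The figured bass 64 indicates second inversion, placing the fifth (E) in the bass: E-A-C.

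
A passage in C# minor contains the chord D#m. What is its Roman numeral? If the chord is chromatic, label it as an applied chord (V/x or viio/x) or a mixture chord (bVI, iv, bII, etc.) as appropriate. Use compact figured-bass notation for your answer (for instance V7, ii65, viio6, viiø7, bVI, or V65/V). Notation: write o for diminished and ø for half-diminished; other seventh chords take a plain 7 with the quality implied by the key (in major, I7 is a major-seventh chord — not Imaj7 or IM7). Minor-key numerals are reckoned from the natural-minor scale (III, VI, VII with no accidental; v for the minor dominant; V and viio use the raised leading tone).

The pitches D#-F#-A# form a minor triad rooted on D#.
D# is the second degree of C# minor. This is the minor supertonic, borrowed from the parallel major (the Dorian ii).

ii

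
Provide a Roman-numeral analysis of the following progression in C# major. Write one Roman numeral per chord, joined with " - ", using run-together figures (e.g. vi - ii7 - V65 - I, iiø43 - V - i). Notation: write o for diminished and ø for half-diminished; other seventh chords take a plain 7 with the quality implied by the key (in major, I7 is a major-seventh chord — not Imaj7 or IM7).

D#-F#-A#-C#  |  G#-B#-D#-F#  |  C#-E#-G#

ii7 - V7 - I

D#-F#-A#-C# has root D#, degree 2 in C# major, so ii7.
G#-B#-D#-F#: dominant seventh chord on G# = scale degree 5 → V7.
C#-E#-G#: major triad on C# = scale degree 1 → I.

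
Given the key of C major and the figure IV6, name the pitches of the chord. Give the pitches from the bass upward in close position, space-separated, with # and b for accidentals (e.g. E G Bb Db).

In C major, scale degree 4 is F, and the diatonic chord built there is a major triad.
That chord is spelled F-A-C.
The figured bass 6 indicates first inversion, placing the third (A) in the bass: A-C-F.

A C F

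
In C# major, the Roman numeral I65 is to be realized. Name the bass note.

I in C# major has root C#; the chord is C#-E#-G#-B#.
The figure 65 means first inversion — the third is in the bass.

E#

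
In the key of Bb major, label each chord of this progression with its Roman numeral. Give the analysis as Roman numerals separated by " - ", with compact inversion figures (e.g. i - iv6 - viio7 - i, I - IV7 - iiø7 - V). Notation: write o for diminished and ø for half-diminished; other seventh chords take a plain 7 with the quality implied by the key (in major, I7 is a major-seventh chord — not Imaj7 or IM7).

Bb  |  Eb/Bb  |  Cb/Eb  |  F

Bb: root Bb is the tonic; major triad there is I.
Eb/Bb: root Eb is the subdominant; major triad there is IV64.
Cb/Eb is non-diatonic — a major triad on the lowered supertonic (Cb): the Neapolitan sixth, bII6 (third, Eb, in the bass — hence the 6).
F: major triad on F = scale degree 5 → V.

I - IV64 - bII6 - V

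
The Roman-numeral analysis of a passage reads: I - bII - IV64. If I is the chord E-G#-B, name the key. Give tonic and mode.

E major

The chord E is a major triad rooted on E; its label is I.
If E is scale degree 1 and the mode makes that degree carry a major triad, the tonic is E and the mode is major.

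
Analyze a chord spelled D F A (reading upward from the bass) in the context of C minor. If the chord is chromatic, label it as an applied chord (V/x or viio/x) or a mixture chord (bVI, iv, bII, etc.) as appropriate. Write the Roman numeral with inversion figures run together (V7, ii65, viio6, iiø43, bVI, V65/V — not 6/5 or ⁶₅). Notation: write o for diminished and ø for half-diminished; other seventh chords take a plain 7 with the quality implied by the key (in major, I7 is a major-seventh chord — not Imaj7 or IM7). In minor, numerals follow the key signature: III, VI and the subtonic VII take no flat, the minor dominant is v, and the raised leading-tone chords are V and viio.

Stacked in thirds the chord is D-F-A: a minor triad on D.
D is the second degree of C minor. This is the minor supertonic, borrowed from the parallel major (the Dorian ii).

ii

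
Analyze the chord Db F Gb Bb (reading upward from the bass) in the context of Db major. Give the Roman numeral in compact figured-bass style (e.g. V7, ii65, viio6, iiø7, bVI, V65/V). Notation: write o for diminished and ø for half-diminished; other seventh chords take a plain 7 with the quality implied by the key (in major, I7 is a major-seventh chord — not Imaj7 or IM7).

IV43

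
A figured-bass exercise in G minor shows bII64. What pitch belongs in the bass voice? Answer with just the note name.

Eb

bII in G minor has root Ab; the chord is Ab-C-Eb.
The figure 64 means second inversion — the fifth is in the bass.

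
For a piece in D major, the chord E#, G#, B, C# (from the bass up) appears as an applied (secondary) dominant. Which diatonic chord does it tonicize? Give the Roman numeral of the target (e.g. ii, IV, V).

iii

The chord is a dominant seventh chord on C#.
A dominant resolves down a perfect fifth: C# → F#. In D major, F# is scale degree 3, i.e. iii.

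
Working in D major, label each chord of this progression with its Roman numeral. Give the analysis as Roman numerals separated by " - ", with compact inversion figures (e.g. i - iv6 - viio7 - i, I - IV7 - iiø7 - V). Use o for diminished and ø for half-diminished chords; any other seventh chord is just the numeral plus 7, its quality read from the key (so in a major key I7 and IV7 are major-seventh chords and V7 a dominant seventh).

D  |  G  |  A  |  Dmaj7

D: root D is the tonic; major triad there is I.
G has root G, degree 4 in D major, so IV.
A: major triad on A = scale degree 5 → V.
Dmaj7: major seventh chord on D = scale degree 1 → I7.

I - IV - V - I7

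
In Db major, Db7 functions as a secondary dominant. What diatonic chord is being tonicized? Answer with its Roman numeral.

IV

The chord is a dominant seventh chord on Db.
A dominant resolves down a perfect fifth: Db → Gb. In Db major, Gb is scale degree 4, i.e. IV.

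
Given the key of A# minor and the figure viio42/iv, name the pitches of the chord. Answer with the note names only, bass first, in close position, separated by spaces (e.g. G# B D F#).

The slash marks an applied leading-tone chord: viio of iv. In A# minor, iv is D#, so the leading tone to it is C##, a half step below.
Building a fully diminished seventh chord on C## gives C##-E#-G#-B.
The figured bass 42 indicates third inversion, placing the seventh (B) in the bass: B-C##-E#-G#.

B C## E# G#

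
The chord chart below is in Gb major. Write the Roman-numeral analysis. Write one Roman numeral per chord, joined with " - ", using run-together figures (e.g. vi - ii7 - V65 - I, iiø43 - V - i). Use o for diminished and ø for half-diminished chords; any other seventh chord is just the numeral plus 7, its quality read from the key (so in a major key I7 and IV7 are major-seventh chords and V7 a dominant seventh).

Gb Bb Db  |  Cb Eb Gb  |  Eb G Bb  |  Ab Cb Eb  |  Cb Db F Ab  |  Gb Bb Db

I - IV - V/ii - ii - V42 - I

Gb-Bb-Db: root Gb is the tonic; major triad there is I.
Cb-Eb-Gb: major triad on Cb = scale degree 4 → IV.
Eb-G-Bb: chromatic; Eb is V of ii, so V/ii.
Ab-Cb-Eb: minor triad on Ab = scale degree 2 → ii.
Cb-Db-F-Ab: root Db is the dominant; dominant seventh chord there is V42.
Gb-Bb-Db: root Gb is the tonic; major triad there is I.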